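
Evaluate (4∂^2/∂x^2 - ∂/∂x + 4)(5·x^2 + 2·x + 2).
20 x^{2} - 2 x + 46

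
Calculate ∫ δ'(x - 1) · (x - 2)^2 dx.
2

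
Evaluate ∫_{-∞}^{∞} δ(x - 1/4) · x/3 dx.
\frac{1}{12}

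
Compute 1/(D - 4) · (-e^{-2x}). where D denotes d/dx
\frac{e^{- 2 x}}{6}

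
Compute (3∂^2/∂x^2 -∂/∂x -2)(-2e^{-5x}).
- 156 e^{- 5 x}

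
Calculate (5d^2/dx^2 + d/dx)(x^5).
5 x^{3} \left(x + 20\right)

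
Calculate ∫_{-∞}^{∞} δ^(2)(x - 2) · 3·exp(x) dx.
3 e^{2}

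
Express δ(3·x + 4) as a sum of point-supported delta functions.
\frac{\delta(x + 4/3)}{3}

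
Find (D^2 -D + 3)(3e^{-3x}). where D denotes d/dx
45 e^{- 3 x}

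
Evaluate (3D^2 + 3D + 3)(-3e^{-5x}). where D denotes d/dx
- 189 e^{- 5 x}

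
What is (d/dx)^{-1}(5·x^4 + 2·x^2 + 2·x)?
x^{5} + \frac{2 x^{3}}{3} + x^{2}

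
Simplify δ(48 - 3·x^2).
\frac{\delta(x - 4) + \delta(x + 4)}{24}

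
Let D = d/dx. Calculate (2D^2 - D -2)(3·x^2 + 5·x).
- 6 x^{2} - 16 x + 7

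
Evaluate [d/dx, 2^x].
2^{x} \log{\left(2 \right)}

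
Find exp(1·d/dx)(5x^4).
5 x^{4} + 20 x^{3} + 30 x^{2} + 20 x + 5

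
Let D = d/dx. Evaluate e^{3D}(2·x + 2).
2 x + 8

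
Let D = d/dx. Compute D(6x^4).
24 x^{3}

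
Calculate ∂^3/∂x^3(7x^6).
840 x^{3}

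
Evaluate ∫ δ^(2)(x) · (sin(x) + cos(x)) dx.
-1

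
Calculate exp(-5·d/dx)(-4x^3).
- 4 x^{3} + 60 x^{2} - 300 x + 500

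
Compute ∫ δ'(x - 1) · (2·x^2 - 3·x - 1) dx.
-1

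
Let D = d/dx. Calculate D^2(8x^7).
336 x^{5}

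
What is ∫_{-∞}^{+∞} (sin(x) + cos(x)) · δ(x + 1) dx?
- \sin{\left(1 \right)} + \cos{\left(1 \right)}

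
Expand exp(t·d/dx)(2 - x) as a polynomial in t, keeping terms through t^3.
- t - x + 2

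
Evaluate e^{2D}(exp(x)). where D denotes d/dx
e^{x + 2}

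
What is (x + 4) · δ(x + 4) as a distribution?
0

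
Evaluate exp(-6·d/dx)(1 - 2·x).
13 - 2 x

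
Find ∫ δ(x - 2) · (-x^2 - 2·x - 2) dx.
-10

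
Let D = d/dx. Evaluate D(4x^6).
24 x^{5}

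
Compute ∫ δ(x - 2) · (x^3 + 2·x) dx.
12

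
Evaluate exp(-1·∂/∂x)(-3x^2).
- 3 x^{2} + 6 x - 3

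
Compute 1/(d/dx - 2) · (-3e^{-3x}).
\frac{3 e^{- 3 x}}{5}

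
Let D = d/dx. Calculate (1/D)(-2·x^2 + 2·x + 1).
- \frac{2 x^{3}}{3} + x^{2} + x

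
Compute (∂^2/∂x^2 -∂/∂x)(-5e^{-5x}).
- 150 e^{- 5 x}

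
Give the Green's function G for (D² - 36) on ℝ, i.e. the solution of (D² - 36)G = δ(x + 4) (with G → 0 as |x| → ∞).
-\frac{e^{-6|x + 4|}}{12}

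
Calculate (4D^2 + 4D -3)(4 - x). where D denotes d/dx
3 x - 16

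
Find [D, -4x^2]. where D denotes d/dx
- 8 x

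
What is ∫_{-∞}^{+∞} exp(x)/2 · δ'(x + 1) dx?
- \frac{1}{2 e}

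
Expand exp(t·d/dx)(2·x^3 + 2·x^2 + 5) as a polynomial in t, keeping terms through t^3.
2 t^{3} + t^{2} \left(6 x + 2\right) + 2 t x \left(3 x + 2\right) + 2 x^{3} + 2 x^{2} + 5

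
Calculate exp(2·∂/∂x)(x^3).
x^{3} + 6 x^{2} + 12 x + 8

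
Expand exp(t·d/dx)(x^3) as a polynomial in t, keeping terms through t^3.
t^{3} + 3 t^{2} x + 3 t x^{2} + x^{3}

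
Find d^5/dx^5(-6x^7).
- 15120 x^{2}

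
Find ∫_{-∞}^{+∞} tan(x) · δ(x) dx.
0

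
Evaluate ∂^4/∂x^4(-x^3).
0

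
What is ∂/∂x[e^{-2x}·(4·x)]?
4 \left(1 - 2 x\right) e^{- 2 x}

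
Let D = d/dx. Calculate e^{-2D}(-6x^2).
- 6 x^{2} + 24 x - 24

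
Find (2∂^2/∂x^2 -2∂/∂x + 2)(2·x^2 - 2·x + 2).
4 x^{2} - 12 x + 16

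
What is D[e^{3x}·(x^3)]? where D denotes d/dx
3 x^{2} \left(x + 1\right) e^{3 x}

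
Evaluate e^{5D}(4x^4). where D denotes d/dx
4 x^{4} + 80 x^{3} + 600 x^{2} + 2000 x + 2500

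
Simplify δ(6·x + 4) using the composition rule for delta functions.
\frac{\delta(x + 2/3)}{6}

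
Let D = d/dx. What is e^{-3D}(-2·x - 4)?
2 - 2 x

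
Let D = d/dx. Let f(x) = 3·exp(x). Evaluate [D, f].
3 e^{x}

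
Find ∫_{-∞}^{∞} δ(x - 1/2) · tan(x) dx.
\tan{\left(\frac{1}{2} \right)}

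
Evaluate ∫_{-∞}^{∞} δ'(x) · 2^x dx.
- \log{\left(2 \right)}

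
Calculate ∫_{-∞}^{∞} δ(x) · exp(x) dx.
1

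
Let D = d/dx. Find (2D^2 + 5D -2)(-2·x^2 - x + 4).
4 x^{2} - 18 x - 21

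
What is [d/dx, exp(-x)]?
- e^{- x}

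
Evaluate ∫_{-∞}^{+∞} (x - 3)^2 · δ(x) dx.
9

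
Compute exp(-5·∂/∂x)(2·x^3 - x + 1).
2 x^{3} - 30 x^{2} + 149 x - 244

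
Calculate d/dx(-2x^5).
- 10 x^{4}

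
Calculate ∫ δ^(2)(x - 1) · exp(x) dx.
e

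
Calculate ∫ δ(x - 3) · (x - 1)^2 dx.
4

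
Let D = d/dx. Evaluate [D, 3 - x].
-1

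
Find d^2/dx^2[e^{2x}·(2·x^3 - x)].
\left(8 x^{3} + 24 x^{2} + 8 x - 4\right) e^{2 x}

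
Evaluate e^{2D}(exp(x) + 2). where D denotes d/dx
e^{x + 2} + 2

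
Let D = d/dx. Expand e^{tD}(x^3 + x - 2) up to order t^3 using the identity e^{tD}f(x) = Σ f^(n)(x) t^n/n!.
t^{3} + 3 t^{2} x + t \left(3 x^{2} + 1\right) + x^{3} + x - 2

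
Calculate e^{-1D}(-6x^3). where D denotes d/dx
- 6 x^{3} + 18 x^{2} - 18 x + 6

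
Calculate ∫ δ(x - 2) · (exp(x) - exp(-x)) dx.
2 \sinh{\left(2 \right)}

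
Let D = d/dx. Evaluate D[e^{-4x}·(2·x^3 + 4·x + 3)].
2 \left(- 4 x^{3} + 3 x^{2} - 8 x - 4\right) e^{- 4 x}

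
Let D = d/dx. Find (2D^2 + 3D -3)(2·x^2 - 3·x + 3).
- 6 x^{2} + 21 x - 10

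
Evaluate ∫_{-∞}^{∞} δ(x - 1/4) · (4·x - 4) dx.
-3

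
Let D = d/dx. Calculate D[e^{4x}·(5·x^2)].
10 x \left(2 x + 1\right) e^{4 x}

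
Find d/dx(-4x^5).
- 20 x^{4}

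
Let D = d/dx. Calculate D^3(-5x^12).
- 6600 x^{9}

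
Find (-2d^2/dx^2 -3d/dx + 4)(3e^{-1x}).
15 e^{- x}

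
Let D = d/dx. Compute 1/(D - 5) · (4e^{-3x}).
- \frac{e^{- 3 x}}{2}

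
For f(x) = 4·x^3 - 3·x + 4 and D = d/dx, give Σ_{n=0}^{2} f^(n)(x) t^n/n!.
12 t^{2} x + 3 t \left(4 x^{2} - 1\right) + 4 x^{3} - 3 x + 4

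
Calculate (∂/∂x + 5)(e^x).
6 e^{x}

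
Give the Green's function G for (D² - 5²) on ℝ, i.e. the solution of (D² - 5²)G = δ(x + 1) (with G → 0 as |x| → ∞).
-\frac{e^{-5|x + 1|}}{10}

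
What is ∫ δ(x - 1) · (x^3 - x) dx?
0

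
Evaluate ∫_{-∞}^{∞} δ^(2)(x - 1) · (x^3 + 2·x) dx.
6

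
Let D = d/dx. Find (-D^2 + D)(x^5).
5 x^{3} \left(x - 4\right)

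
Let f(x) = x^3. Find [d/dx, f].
3 x^{2}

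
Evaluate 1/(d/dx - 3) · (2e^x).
- e^{x}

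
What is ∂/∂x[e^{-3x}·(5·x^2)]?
5 x \left(2 - 3 x\right) e^{- 3 x}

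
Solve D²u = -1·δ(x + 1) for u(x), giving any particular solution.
-\frac{|x + 1|}{2}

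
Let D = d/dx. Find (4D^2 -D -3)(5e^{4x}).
285 e^{4 x}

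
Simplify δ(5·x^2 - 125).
\frac{\delta(x - 5) + \delta(x + 5)}{50}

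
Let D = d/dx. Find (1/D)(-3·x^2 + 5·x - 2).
- x^{3} + \frac{5 x^{2}}{2} - 2 x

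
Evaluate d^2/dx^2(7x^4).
84 x^{2}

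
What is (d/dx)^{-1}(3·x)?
\frac{3 x^{2}}{2}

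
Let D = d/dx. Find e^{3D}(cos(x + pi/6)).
\cos{\left(x + \frac{\pi}{6} + 3 \right)}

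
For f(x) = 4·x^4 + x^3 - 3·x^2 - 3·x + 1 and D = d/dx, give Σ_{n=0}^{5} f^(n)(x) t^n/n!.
4 t^{4} + t^{3} \left(16 x + 1\right) + 3 t^{2} \left(8 x^{2} + x - 1\right) + t \left(16 x^{3} + 3 x^{2} - 6 x - 3\right) + 4 x^{4} + x^{3} - 3 x^{2} - 3 x + 1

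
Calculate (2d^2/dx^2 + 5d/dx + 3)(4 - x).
7 - 3 x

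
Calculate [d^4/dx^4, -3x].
-12\frac{d^{3}}{dx^{3}}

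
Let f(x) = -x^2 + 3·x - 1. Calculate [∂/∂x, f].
3 - 2 x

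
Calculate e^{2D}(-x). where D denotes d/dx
- x - 2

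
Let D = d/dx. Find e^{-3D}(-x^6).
- x^{6} + 18 x^{5} - 135 x^{4} + 540 x^{3} - 1215 x^{2} + 1458 x - 729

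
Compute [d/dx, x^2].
2 x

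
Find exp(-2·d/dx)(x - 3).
x - 5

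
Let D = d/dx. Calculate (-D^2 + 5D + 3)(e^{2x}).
9 e^{2 x}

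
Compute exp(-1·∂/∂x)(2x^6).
2 x^{6} - 12 x^{5} + 30 x^{4} - 40 x^{3} + 30 x^{2} - 12 x + 2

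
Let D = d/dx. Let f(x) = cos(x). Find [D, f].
- \sin{\left(x \right)}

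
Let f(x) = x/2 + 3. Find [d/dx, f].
\frac{1}{2}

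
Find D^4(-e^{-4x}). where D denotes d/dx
- 256 e^{- 4 x}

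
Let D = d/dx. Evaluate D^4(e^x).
e^{x}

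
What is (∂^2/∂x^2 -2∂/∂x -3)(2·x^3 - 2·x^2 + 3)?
- 6 x^{3} - 6 x^{2} + 20 x - 13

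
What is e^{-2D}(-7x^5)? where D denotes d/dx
- 7 x^{5} + 70 x^{4} - 280 x^{3} + 560 x^{2} - 560 x + 224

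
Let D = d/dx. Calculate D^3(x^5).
60 x^{2}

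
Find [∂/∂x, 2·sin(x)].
2 \cos{\left(x \right)}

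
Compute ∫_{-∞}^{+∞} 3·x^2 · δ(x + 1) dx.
3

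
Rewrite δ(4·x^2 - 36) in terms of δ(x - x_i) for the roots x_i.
\frac{\delta(x - 3) + \delta(x + 3)}{24}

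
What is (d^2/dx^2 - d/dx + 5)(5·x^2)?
25 x^{2} - 10 x + 10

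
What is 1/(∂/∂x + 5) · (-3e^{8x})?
- \frac{3 e^{8 x}}{13}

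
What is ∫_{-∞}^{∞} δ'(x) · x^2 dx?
0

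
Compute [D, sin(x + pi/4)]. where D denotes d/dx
\cos{\left(x + \frac{\pi}{4} \right)}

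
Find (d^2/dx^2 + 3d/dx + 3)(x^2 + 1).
3 x^{2} + 6 x + 5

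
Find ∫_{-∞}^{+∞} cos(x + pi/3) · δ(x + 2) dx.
\sin{\left(\frac{\pi}{6} + 2 \right)}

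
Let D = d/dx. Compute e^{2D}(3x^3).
3 x^{3} + 18 x^{2} + 36 x + 24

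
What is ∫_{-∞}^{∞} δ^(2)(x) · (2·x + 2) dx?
0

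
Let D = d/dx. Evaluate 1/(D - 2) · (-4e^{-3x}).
\frac{4 e^{- 3 x}}{5}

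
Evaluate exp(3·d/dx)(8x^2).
8 x^{2} + 48 x + 72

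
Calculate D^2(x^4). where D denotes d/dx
12 x^{2}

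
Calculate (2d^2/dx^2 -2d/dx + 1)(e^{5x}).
41 e^{5 x}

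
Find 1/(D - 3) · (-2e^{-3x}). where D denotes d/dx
\frac{e^{- 3 x}}{3}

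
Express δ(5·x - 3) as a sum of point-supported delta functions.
\frac{\delta(x - 3/5)}{5}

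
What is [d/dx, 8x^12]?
96 x^{11}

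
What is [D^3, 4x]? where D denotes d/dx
12D^{2}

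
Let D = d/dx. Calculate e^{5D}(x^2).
x^{2} + 10 x + 25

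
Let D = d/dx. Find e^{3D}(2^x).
2^{x + 3}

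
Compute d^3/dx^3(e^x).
e^{x}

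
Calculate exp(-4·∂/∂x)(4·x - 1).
4 x - 17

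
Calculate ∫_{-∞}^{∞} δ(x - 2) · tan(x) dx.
\tan{\left(2 \right)}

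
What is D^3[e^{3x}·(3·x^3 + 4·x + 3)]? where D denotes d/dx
\left(81 x^{3} + 243 x^{2} + 270 x + 207\right) e^{3 x}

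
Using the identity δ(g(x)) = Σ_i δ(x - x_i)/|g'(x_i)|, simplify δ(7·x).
\frac{\delta(x)}{7}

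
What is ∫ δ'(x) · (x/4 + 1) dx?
- \frac{1}{4}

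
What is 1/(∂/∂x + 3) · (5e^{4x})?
\frac{5 e^{4 x}}{7}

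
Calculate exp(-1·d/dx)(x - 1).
x - 2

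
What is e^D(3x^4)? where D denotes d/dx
3 x^{4} + 12 x^{3} + 18 x^{2} + 12 x + 3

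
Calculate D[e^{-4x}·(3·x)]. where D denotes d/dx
3 \left(1 - 4 x\right) e^{- 4 x}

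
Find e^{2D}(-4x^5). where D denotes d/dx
- 4 x^{5} - 40 x^{4} - 160 x^{3} - 320 x^{2} - 320 x - 128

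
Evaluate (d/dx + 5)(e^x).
6 e^{x}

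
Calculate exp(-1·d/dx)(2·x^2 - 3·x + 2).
2 x^{2} - 7 x + 7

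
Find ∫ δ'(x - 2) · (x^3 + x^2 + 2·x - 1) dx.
-18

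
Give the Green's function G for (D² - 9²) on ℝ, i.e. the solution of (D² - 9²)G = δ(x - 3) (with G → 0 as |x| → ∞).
-\frac{e^{-9|x - 3|}}{18}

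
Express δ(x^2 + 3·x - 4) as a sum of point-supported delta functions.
\frac{\delta(x + 4) + \delta(x - 1)}{5}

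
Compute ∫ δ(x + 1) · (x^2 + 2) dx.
3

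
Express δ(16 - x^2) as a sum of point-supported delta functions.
\frac{\delta(x - 4) + \delta(x + 4)}{8}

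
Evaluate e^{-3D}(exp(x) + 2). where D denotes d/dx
e^{x - 3} + 2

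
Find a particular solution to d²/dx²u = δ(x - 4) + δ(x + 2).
\frac{|x - 4|}{2} + \frac{|x + 2|}{2}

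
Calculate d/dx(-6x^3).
- 18 x^{2}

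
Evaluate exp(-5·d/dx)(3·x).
3 x - 15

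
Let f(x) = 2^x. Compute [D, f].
2^{x} \log{\left(2 \right)}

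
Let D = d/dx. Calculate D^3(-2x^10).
- 1440 x^{7}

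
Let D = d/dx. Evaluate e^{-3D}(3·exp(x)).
3 e^{x - 3}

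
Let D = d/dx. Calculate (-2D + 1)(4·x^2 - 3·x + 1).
4 x^{2} - 19 x + 7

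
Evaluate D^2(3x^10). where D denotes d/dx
270 x^{8}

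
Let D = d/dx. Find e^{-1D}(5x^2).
5 x^{2} - 10 x + 5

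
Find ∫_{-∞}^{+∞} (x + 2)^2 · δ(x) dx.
4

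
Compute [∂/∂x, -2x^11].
- 22 x^{10}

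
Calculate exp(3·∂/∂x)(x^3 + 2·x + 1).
x^{3} + 9 x^{2} + 29 x + 34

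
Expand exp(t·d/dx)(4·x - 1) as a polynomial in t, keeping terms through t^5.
4 t + 4 x - 1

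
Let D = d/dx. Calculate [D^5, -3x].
-15D^{4}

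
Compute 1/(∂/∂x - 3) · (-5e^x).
\frac{5 e^{x}}{2}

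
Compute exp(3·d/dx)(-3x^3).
- 3 x^{3} - 27 x^{2} - 81 x - 81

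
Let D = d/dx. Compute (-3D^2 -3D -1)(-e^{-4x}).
37 e^{- 4 x}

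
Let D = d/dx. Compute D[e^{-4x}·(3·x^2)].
6 x \left(1 - 2 x\right) e^{- 4 x}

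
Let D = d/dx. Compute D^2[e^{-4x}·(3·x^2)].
6 \left(8 x^{2} - 8 x + 1\right) e^{- 4 x}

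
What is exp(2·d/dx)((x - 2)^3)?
x^{3}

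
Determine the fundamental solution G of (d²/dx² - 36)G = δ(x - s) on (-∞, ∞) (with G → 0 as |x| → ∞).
-\frac{e^{-6|x-s|}}{12}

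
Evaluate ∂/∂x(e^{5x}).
5 e^{5 x}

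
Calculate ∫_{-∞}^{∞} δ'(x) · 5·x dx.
-5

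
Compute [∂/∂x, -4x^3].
- 12 x^{2}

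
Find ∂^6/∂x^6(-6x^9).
- 362880 x^{3}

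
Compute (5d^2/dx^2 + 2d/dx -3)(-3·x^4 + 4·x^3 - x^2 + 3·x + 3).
9 x^{4} - 36 x^{3} - 153 x^{2} + 107 x - 13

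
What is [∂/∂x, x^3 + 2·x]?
3 x^{2} + 2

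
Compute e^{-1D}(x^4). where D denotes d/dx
x^{4} - 4 x^{3} + 6 x^{2} - 4 x + 1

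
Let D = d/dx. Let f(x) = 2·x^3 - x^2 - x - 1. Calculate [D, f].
6 x^{2} - 2 x - 1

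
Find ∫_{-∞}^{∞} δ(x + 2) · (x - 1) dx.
-3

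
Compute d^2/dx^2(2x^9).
144 x^{7}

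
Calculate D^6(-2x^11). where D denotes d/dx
- 665280 x^{5}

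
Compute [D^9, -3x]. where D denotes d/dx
-27D^{8}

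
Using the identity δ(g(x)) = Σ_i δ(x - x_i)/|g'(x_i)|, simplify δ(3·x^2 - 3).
\frac{\delta(x - 1) + \delta(x + 1)}{6}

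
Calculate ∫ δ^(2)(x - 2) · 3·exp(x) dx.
3 e^{2}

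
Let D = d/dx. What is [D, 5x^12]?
60 x^{11}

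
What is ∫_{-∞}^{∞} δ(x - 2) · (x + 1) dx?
3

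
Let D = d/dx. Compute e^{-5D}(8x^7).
8 x^{7} - 280 x^{6} + 4200 x^{5} - 35000 x^{4} + 175000 x^{3} - 525000 x^{2} + 875000 x - 625000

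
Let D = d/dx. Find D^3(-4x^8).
- 1344 x^{5}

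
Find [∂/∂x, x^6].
6 x^{5}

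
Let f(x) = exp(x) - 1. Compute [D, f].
e^{x}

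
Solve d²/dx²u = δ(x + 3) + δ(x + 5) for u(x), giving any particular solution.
\frac{|x + 3|}{2} + \frac{|x + 5|}{2}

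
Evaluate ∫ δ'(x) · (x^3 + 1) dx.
0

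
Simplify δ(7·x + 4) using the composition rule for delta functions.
\frac{\delta(x + 4/7)}{7}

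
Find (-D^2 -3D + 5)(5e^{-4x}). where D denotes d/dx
5 e^{- 4 x}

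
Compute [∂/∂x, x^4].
4 x^{3}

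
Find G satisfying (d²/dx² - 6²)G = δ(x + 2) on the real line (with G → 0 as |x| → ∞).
-\frac{e^{-6|x + 2|}}{12}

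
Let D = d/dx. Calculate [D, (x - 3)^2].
2 x - 6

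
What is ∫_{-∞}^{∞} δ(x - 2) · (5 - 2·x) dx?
1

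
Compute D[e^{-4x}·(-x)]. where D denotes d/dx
\left(4 x - 1\right) e^{- 4 x}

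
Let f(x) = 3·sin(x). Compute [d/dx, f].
3 \cos{\left(x \right)}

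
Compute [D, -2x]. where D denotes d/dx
-2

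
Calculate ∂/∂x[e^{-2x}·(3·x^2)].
6 x \left(1 - x\right) e^{- 2 x}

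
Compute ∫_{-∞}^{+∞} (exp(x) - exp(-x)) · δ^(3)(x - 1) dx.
- 2 \cosh{\left(1 \right)}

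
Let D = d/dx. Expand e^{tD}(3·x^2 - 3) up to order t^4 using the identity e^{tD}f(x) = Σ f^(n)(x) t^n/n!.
3 t^{2} + 6 t x + 3 x^{2} - 3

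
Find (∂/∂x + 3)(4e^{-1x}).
8 e^{- x}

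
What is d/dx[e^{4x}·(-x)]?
\left(- 4 x - 1\right) e^{4 x}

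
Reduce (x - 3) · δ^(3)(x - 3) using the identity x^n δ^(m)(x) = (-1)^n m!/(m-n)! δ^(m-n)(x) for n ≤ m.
-3\delta^{(2)}(x - 3)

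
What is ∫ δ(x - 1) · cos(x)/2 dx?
\frac{\cos{\left(1 \right)}}{2}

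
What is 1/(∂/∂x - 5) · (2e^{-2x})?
- \frac{2 e^{- 2 x}}{7}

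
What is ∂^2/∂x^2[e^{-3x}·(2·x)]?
6 \left(3 x - 2\right) e^{- 3 x}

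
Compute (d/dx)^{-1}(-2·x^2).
- \frac{2 x^{3}}{3}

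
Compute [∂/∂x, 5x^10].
50 x^{9}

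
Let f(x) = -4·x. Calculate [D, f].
-4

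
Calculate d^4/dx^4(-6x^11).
- 47520 x^{7}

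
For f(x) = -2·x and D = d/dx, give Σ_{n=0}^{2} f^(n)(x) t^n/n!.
- 2 t - 2 x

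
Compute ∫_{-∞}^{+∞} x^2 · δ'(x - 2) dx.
-4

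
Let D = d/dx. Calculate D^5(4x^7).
10080 x^{2}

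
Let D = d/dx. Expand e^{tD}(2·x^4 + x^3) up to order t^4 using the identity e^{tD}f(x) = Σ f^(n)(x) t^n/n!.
2 t^{4} + t^{3} \left(8 x + 1\right) + 3 t^{2} x \left(4 x + 1\right) + t x^{2} \left(8 x + 3\right) + 2 x^{4} + x^{3}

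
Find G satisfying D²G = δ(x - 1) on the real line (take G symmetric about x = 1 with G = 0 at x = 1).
\frac{|x - 1|}{2}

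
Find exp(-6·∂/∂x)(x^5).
x^{5} - 30 x^{4} + 360 x^{3} - 2160 x^{2} + 6480 x - 7776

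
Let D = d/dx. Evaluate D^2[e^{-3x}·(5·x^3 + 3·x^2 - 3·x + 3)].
3 \left(15 x^{3} - 21 x^{2} - 11 x + 17\right) e^{- 3 x}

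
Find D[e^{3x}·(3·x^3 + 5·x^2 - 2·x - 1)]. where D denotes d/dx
\left(9 x^{3} + 24 x^{2} + 4 x - 5\right) e^{3 x}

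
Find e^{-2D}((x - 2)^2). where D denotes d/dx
x^{2} - 8 x + 16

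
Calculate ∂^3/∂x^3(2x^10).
1440 x^{7}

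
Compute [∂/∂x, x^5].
5 x^{4}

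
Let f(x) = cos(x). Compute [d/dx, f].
- \sin{\left(x \right)}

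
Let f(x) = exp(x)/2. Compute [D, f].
\frac{e^{x}}{2}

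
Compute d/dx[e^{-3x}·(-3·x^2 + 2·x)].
\left(9 x^{2} - 12 x + 2\right) e^{- 3 x}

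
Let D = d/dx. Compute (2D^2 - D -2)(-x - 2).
2 x + 5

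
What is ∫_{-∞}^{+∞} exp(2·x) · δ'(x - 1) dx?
- 2 e^{2}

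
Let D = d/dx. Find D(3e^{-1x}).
- 3 e^{- x}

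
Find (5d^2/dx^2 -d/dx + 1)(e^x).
5 e^{x}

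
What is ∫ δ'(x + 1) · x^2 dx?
2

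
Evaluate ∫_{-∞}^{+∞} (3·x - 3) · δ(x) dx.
-3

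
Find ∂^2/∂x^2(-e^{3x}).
- 9 e^{3 x}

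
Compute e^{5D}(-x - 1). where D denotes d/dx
- x - 6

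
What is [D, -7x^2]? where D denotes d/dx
- 14 x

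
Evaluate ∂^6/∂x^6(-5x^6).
-3600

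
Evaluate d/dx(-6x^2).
- 12 x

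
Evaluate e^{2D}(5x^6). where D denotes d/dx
5 x^{6} + 60 x^{5} + 300 x^{4} + 800 x^{3} + 1200 x^{2} + 960 x + 320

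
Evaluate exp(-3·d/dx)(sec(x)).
\sec{\left(x - 3 \right)}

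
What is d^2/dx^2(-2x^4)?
- 24 x^{2}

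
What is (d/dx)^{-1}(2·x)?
x^{2}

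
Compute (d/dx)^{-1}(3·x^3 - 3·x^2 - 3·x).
\frac{3 x^{4}}{4} - x^{3} - \frac{3 x^{2}}{2}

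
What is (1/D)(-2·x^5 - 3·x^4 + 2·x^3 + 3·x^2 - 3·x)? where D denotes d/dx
- \frac{x^{6}}{3} - \frac{3 x^{5}}{5} + \frac{x^{4}}{2} + x^{3} - \frac{3 x^{2}}{2}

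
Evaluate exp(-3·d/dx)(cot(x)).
\cot{\left(x - 3 \right)}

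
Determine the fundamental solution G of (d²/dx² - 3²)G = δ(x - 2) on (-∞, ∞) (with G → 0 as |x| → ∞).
-\frac{e^{-3|x - 2|}}{6}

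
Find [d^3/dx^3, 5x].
15\frac{d^{2}}{dx^{2}}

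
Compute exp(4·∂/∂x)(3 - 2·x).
- 2 x - 5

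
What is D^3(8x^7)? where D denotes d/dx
1680 x^{4}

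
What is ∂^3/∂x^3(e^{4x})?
64 e^{4 x}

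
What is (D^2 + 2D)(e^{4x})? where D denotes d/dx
24 e^{4 x}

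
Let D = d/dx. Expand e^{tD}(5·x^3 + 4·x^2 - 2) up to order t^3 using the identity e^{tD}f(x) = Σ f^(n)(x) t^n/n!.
5 t^{3} + t^{2} \left(15 x + 4\right) + t x \left(15 x + 8\right) + 5 x^{3} + 4 x^{2} - 2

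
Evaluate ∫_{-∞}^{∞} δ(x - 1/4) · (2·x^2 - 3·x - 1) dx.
- \frac{13}{8}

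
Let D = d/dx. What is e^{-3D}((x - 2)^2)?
x^{2} - 10 x + 25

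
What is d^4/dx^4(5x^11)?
39600 x^{7}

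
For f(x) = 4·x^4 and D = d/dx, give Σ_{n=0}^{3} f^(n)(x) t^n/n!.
4 x \left(4 t^{3} + 6 t^{2} x + 4 t x^{2} + x^{3}\right)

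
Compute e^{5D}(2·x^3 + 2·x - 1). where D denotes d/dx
2 x^{3} + 30 x^{2} + 152 x + 259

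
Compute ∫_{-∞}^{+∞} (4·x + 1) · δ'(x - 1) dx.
-4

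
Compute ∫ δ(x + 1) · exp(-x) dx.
e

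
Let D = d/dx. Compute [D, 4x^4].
16 x^{3}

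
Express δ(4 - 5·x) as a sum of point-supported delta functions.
\frac{\delta(x - 4/5)}{5}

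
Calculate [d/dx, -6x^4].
- 24 x^{3}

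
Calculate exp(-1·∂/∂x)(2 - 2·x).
4 - 2 x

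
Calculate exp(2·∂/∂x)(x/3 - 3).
\frac{x}{3} - \frac{7}{3}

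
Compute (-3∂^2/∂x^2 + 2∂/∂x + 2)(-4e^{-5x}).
332 e^{- 5 x}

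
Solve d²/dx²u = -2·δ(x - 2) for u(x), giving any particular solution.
-|x - 2|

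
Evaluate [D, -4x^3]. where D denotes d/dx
- 12 x^{2}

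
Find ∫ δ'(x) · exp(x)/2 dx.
- \frac{1}{2}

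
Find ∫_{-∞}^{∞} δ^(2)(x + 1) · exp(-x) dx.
e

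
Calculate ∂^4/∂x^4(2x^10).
10080 x^{6}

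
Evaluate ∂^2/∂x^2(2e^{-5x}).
50 e^{- 5 x}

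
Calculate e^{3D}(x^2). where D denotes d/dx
x^{2} + 6 x + 9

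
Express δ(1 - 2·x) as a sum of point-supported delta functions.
\frac{\delta(x - 1/2)}{2}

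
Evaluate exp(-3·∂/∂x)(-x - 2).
1 - x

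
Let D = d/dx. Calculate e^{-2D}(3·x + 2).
3 x - 4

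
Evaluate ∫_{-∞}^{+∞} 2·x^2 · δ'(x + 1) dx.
4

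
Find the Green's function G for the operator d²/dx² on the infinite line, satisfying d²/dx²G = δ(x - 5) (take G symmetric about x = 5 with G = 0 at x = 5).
\frac{|x - 5|}{2}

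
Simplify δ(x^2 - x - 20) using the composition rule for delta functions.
\frac{\delta(x + 4) + \delta(x - 5)}{9}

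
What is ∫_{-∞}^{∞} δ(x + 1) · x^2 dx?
1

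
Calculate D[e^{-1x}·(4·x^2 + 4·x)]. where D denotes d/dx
4 \left(- x^{2} + x + 1\right) e^{- x}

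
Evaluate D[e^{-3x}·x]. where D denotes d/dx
\left(1 - 3 x\right) e^{- 3 x}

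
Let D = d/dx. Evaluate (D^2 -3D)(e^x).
- 2 e^{x}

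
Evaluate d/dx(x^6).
6 x^{5}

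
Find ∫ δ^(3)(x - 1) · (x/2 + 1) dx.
0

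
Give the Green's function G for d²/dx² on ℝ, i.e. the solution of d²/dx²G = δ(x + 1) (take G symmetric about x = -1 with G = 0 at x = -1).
\frac{|x + 1|}{2}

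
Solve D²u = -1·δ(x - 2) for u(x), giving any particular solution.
-\frac{|x - 2|}{2}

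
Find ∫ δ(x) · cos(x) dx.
1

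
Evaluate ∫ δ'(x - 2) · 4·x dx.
-4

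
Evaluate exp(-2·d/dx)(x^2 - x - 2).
x^{2} - 5 x + 4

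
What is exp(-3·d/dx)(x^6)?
x^{6} - 18 x^{5} + 135 x^{4} - 540 x^{3} + 1215 x^{2} - 1458 x + 729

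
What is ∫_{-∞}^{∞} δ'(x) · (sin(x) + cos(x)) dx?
-1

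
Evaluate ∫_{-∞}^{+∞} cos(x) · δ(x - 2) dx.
\cos{\left(2 \right)}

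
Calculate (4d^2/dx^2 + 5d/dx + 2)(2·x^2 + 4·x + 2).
4 x^{2} + 28 x + 40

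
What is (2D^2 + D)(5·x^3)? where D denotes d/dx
15 x \left(x + 4\right)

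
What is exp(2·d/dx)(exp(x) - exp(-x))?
2 \sinh{\left(x + 2 \right)}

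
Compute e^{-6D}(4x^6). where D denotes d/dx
4 x^{6} - 144 x^{5} + 2160 x^{4} - 17280 x^{3} + 77760 x^{2} - 186624 x + 186624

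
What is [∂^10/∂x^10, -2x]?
-20\frac{d^{9}}{dx^{9}}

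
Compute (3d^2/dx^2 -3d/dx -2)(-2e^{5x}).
- 116 e^{5 x}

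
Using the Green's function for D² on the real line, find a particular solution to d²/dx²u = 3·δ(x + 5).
\frac{3|x + 5|}{2}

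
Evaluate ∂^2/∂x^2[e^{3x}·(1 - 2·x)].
\left(- 18 x - 3\right) e^{3 x}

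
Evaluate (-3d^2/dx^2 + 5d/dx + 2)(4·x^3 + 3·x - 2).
8 x^{3} + 60 x^{2} - 66 x + 11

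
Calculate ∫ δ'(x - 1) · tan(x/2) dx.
- \frac{1}{2} - \frac{\tan^{2}{\left(\frac{1}{2} \right)}}{2}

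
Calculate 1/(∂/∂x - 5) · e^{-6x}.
- \frac{e^{- 6 x}}{11}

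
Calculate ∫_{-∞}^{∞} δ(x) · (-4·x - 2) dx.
-2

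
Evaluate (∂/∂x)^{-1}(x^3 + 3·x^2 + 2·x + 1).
\frac{x^{4}}{4} + x^{3} + x^{2} + x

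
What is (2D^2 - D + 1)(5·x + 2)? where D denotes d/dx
5 x - 3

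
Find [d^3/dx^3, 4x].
12\frac{d^{2}}{dx^{2}}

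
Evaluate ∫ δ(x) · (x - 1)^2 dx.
1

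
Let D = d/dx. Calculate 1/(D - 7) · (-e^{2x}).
\frac{e^{2 x}}{5}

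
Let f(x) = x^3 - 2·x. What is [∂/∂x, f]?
3 x^{2} - 2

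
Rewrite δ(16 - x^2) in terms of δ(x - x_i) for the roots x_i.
\frac{\delta(x - 4) + \delta(x + 4)}{8}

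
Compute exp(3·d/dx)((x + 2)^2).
x^{2} + 10 x + 25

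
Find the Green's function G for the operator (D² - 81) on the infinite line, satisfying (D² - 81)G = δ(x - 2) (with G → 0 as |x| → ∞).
-\frac{e^{-9|x - 2|}}{18}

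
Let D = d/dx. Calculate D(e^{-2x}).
- 2 e^{- 2 x}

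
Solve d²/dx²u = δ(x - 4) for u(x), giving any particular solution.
\frac{|x - 4|}{2}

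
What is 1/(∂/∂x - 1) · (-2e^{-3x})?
\frac{e^{- 3 x}}{2}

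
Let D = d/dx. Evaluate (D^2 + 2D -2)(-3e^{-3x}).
- 3 e^{- 3 x}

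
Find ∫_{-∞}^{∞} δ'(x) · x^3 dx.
0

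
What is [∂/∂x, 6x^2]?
12 x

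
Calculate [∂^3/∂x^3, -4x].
-12\frac{d^{2}}{dx^{2}}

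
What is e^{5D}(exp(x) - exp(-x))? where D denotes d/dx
2 \sinh{\left(x + 5 \right)}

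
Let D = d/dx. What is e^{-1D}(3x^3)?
3 x^{3} - 9 x^{2} + 9 x - 3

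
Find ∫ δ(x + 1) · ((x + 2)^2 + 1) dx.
2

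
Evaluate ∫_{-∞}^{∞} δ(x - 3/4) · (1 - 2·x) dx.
- \frac{1}{2}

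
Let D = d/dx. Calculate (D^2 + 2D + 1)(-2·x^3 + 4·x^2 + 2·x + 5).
- 2 x^{3} - 8 x^{2} + 6 x + 17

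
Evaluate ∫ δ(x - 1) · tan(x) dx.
\tan{\left(1 \right)}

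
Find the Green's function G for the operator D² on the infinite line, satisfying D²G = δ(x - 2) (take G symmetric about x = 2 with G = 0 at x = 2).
\frac{|x - 2|}{2}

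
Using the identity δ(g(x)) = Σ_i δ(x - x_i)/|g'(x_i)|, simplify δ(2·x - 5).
\frac{\delta(x - 5/2)}{2}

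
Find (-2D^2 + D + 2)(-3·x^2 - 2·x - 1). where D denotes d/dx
- 6 x^{2} - 10 x + 8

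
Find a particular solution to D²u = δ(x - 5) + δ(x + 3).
\frac{|x - 5|}{2} + \frac{|x + 3|}{2}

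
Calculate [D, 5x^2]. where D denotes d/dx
10 x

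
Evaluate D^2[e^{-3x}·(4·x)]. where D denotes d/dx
12 \left(3 x - 2\right) e^{- 3 x}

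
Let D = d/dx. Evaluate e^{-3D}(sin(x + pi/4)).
\sin{\left(x - 3 + \frac{\pi}{4} \right)}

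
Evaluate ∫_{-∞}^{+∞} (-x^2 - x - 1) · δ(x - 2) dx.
-7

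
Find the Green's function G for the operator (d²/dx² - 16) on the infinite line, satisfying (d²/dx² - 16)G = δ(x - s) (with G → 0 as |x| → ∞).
-\frac{e^{-4|x-s|}}{8}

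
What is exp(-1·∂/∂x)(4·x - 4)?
4 x - 8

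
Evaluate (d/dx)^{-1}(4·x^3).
x^{4}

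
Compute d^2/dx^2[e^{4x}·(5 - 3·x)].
\left(56 - 48 x\right) e^{4 x}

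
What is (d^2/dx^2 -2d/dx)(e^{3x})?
3 e^{3 x}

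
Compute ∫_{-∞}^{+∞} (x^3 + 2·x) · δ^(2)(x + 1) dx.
-6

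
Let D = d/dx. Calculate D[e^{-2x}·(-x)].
\left(2 x - 1\right) e^{- 2 x}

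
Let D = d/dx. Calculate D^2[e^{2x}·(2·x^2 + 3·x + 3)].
\left(8 x^{2} + 28 x + 28\right) e^{2 x}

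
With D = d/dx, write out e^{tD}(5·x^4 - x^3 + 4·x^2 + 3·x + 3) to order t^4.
5 t^{4} + t^{3} \left(20 x - 1\right) + t^{2} \left(30 x^{2} - 3 x + 4\right) + t \left(20 x^{3} - 3 x^{2} + 8 x + 3\right) + 5 x^{4} - x^{3} + 4 x^{2} + 3 x + 3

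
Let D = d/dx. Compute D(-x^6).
- 6 x^{5}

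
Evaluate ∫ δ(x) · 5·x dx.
0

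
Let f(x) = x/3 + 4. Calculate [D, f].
\frac{1}{3}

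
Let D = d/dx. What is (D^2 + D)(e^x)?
2 e^{x}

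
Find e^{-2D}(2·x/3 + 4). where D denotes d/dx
\frac{2 x}{3} + \frac{8}{3}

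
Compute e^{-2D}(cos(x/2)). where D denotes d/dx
\cos{\left(\frac{x}{2} - 1 \right)}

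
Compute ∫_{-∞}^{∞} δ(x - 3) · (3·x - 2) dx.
7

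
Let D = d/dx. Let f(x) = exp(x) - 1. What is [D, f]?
e^{x}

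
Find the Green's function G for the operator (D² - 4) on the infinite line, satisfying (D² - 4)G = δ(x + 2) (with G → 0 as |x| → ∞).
-\frac{e^{-2|x + 2|}}{4}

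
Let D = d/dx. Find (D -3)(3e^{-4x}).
- 21 e^{- 4 x}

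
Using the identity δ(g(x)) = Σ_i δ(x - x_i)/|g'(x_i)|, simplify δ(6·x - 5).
\frac{\delta(x - 5/6)}{6}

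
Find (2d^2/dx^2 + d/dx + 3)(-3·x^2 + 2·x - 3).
- 9 x^{2} - 19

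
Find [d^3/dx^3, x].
3\frac{d^{2}}{dx^{2}}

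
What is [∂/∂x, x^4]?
4 x^{3}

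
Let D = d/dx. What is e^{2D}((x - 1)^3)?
x^{3} + 3 x^{2} + 3 x + 1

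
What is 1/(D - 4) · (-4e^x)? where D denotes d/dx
\frac{4 e^{x}}{3}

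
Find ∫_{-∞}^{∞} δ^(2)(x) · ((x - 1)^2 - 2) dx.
2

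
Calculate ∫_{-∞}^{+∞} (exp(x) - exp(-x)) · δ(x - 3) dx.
2 \sinh{\left(3 \right)}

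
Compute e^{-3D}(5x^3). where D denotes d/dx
5 x^{3} - 45 x^{2} + 135 x - 135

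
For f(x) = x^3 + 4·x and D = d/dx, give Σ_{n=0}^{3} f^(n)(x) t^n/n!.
t^{3} + 3 t^{2} x + t \left(3 x^{2} + 4\right) + x^{3} + 4 x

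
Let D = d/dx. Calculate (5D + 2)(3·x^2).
6 x \left(x + 5\right)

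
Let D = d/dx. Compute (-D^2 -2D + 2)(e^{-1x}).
3 e^{- x}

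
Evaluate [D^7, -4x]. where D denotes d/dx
-28D^{6}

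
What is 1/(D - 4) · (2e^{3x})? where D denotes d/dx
- 2 e^{3 x}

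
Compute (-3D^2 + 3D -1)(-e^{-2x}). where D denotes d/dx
19 e^{- 2 x}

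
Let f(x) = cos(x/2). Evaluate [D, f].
- \frac{\sin{\left(\frac{x}{2} \right)}}{2}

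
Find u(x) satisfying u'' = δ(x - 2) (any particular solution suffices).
\frac{|x - 2|}{2}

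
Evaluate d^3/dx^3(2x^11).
1980 x^{8}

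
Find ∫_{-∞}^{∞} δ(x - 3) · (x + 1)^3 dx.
64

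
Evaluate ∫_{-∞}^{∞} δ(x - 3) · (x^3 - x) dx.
24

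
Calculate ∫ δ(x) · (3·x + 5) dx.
5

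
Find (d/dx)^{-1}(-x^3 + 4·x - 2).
- \frac{x^{4}}{4} + 2 x^{2} - 2 x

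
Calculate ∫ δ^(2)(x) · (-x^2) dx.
-2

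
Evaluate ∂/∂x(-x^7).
- 7 x^{6}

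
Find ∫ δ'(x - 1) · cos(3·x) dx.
3 \sin{\left(3 \right)}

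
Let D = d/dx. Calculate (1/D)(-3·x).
- \frac{3 x^{2}}{2}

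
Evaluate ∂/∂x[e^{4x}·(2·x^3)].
x^{2} \left(8 x + 6\right) e^{4 x}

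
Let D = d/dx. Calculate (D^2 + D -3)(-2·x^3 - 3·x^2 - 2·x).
6 x^{3} + 3 x^{2} - 12 x - 8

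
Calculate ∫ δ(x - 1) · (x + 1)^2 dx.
4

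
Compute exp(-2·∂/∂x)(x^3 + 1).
x^{3} - 6 x^{2} + 12 x - 7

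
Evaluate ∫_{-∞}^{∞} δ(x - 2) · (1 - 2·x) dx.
-3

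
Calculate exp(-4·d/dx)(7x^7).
7 x^{7} - 196 x^{6} + 2352 x^{5} - 15680 x^{4} + 62720 x^{3} - 150528 x^{2} + 200704 x - 114688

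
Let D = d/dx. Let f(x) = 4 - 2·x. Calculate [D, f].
-2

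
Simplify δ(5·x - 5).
\frac{\delta(x - 1)}{5}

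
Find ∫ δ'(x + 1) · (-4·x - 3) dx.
4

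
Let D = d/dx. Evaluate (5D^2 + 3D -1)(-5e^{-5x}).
- 545 e^{- 5 x}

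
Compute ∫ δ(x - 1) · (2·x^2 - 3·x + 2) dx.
1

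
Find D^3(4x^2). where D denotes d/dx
0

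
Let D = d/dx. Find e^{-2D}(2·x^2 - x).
2 x^{2} - 9 x + 10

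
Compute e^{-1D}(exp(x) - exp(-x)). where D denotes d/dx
- e^{1 - x} + e^{x - 1}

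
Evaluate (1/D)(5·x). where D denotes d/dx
\frac{5 x^{2}}{2}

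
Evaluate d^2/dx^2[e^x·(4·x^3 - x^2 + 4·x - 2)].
\left(4 x^{3} + 23 x^{2} + 24 x + 4\right) e^{x}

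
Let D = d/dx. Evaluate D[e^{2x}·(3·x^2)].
6 x \left(x + 1\right) e^{2 x}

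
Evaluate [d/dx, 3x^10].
30 x^{9}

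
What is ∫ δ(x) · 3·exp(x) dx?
3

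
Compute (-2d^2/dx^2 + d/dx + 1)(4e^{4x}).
- 108 e^{4 x}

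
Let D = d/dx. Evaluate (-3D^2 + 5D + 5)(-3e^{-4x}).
189 e^{- 4 x}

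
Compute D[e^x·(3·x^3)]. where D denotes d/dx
3 x^{2} \left(x + 3\right) e^{x}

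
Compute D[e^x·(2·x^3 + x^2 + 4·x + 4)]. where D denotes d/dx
\left(2 x^{3} + 7 x^{2} + 6 x + 8\right) e^{x}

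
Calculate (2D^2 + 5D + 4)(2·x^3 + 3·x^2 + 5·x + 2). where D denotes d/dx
8 x^{3} + 42 x^{2} + 74 x + 45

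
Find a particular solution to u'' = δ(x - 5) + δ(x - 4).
\frac{|x - 5|}{2} + \frac{|x - 4|}{2}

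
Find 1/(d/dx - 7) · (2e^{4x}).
- \frac{2 e^{4 x}}{3}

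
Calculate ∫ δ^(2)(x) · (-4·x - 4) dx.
0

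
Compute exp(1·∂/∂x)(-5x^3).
- 5 x^{3} - 15 x^{2} - 15 x - 5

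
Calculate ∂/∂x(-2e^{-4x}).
8 e^{- 4 x}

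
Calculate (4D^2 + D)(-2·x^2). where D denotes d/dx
- 4 x - 16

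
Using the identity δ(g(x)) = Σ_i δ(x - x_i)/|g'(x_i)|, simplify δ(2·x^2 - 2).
\frac{\delta(x - 1) + \delta(x + 1)}{4}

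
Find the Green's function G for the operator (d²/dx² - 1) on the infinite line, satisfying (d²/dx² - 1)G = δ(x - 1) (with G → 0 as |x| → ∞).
-\frac{e^{-|x - 1|}}{2}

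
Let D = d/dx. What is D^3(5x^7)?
1050 x^{4}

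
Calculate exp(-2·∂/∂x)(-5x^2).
- 5 x^{2} + 20 x - 20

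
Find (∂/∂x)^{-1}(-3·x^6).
- \frac{3 x^{7}}{7}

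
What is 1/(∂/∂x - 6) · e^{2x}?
- \frac{e^{2 x}}{4}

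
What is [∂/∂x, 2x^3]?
6 x^{2}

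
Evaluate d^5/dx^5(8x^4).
0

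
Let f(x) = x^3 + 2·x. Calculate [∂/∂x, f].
3 x^{2} + 2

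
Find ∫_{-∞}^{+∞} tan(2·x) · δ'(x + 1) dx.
- \frac{2}{\cos^{2}{\left(2 \right)}}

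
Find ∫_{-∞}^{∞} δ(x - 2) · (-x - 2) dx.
-4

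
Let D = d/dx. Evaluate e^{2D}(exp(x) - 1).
e^{x + 2} - 1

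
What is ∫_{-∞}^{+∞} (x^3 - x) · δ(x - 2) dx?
6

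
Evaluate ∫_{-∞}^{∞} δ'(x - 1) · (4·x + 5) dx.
-4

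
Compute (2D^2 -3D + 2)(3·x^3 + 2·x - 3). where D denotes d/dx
6 x^{3} - 27 x^{2} + 40 x - 12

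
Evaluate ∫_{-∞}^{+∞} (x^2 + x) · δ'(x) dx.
-1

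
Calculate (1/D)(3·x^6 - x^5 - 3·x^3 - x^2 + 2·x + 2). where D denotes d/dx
\frac{3 x^{7}}{7} - \frac{x^{6}}{6} - \frac{3 x^{4}}{4} - \frac{x^{3}}{3} + x^{2} + 2 x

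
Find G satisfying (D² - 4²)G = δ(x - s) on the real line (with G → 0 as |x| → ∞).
-\frac{e^{-4|x-s|}}{8}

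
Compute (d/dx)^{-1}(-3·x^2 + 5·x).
- x^{3} + \frac{5 x^{2}}{2}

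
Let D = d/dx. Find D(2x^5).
10 x^{4}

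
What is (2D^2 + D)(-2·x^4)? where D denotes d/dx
8 x^{2} \left(- x - 6\right)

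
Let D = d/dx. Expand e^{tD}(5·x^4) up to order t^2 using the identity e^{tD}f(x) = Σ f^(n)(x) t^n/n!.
5 x^{2} \left(6 t^{2} + 4 t x + x^{2}\right)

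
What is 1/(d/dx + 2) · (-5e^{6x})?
- \frac{5 e^{6 x}}{8}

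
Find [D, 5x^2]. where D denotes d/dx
10 x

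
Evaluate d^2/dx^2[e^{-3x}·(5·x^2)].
5 \left(9 x^{2} - 12 x + 2\right) e^{- 3 x}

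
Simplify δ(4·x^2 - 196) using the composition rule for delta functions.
\frac{\delta(x - 7) + \delta(x + 7)}{56}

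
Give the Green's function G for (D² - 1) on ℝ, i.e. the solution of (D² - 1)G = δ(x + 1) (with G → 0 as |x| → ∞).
-\frac{e^{-|x + 1|}}{2}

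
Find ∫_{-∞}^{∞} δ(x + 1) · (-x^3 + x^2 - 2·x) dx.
4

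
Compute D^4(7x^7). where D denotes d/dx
5880 x^{3}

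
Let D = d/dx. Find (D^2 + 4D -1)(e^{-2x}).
- 5 e^{- 2 x}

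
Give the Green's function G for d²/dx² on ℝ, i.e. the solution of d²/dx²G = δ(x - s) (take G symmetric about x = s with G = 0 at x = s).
\frac{|x - s|}{2}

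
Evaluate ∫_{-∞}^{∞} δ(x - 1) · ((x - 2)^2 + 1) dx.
2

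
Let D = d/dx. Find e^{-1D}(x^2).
x^{2} - 2 x + 1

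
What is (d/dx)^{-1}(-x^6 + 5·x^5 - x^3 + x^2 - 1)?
- \frac{x^{7}}{7} + \frac{5 x^{6}}{6} - \frac{x^{4}}{4} + \frac{x^{3}}{3} - x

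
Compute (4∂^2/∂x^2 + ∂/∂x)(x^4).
4 x^{2} \left(x + 12\right)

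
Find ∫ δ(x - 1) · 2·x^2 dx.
2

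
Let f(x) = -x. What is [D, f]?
-1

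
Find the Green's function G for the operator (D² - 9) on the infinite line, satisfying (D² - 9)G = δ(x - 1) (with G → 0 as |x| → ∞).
-\frac{e^{-3|x - 1|}}{6}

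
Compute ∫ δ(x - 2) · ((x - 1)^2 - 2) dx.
-1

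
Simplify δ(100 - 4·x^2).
\frac{\delta(x - 5) + \delta(x + 5)}{40}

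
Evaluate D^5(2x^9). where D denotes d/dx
30240 x^{4}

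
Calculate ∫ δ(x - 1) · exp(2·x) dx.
e^{2}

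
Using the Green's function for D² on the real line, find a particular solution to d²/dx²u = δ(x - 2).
\frac{|x - 2|}{2}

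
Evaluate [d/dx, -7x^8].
- 56 x^{7}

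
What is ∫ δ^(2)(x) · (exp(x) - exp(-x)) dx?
0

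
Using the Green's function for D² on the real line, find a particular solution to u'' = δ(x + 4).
\frac{|x + 4|}{2}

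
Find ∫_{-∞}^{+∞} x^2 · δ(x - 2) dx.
4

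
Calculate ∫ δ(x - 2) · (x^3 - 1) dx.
7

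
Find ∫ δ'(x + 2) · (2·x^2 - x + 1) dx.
9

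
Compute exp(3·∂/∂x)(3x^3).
3 x^{3} + 27 x^{2} + 81 x + 81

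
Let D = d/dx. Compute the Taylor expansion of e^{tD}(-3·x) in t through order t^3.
- 3 t - 3 x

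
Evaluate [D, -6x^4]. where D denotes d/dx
- 24 x^{3}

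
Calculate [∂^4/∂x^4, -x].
-4\frac{d^{3}}{dx^{3}}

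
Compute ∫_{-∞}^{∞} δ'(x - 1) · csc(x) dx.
\cot{\left(1 \right)} \csc{\left(1 \right)}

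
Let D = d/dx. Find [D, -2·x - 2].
-2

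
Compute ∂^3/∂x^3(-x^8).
- 336 x^{5}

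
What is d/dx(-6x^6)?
- 36 x^{5}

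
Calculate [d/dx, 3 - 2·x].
-2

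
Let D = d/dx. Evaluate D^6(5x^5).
0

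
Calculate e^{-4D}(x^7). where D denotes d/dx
x^{7} - 28 x^{6} + 336 x^{5} - 2240 x^{4} + 8960 x^{3} - 21504 x^{2} + 28672 x - 16384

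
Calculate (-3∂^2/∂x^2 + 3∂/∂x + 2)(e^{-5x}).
- 88 e^{- 5 x}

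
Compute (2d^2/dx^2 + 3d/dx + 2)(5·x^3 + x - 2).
10 x^{3} + 45 x^{2} + 62 x - 1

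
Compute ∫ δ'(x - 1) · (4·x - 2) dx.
-4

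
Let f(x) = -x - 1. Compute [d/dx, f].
-1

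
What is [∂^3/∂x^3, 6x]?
18\frac{d^{2}}{dx^{2}}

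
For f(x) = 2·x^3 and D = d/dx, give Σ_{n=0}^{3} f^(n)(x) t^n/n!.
2 t^{3} + 6 t^{2} x + 6 t x^{2} + 2 x^{3}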